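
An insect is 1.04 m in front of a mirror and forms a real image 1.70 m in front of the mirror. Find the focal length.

Real image ⇒ d_i = +1.70 m.
1/f = 1/d_o + 1/d_i = 1/(1.04) + 1/(1.70) = 1.550, so f = 0.645 m.
Since f is positive, the mirror is concave.

f = 0.645 m (concave)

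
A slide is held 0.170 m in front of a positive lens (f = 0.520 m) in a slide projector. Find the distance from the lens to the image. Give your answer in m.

0.253 m

Thin-lens equation: 1/s_i = 1/f − 1/s_o = 1/(0.5200) − 1/(0.170) = 1.923 − 5.882 = -3.959, so s_i = -0.253 m.
The image is virtual, upright and enlarged, on the same side as the object.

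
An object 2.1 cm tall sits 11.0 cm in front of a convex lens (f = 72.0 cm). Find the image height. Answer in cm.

2.48 cm

1/d_i = 1/f − 1/d_o = 1/(72.00) − 1/(11.0) = -0.07702, so d_i = -12.98 cm.
m = −d_i/d_o = +1.180.
|h_i| = |m|·h_o = 1.180 × 2.1 = 2.48 cm. The image is virtual, upright and enlarged, on the same side as the object.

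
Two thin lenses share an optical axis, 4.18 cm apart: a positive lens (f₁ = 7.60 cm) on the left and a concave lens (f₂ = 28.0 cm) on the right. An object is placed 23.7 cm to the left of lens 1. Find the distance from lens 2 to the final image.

Lens 1: 1/d_i1 = 1/f₁ − 1/d_o1 = 1/(7.60) − 1/(23.7) = 0.08938, so d_i1 = 11.19 cm.
The intermediate image is 11.19 cm to the right of lens 1, which lies 7.010 cm to the right of lens 2 — a virtual object — so d_o2 = −7.010 cm.
Lens 2 is diverging, so f₂ = −28.0 cm.
Lens 2: 1/d_i2 = 1/f₂ − 1/d_o2 = 1/(-28.0) − 1/(-7.010) = 0.1069, so d_i2 = 9.35 cm.
The final image is real, 9.35 cm to the right of lens 2 (overall magnification ≈ -0.63).

9.35 cm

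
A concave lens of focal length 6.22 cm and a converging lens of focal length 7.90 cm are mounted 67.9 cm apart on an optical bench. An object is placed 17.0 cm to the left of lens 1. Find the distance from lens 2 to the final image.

8.87 cm

Lens 1 is diverging, so f₁ = −6.22 cm.
Lens 1: 1/d_i1 = 1/f₁ − 1/d_o1 = 1/(-6.22) − 1/(17.0) = -0.2196, so d_i1 = -4.554 cm.
The intermediate image is 4.554 cm to the left of lens 1 (virtual), which is 67.9 − (-4.554) = 72.45 cm to the left of lens 2, so d_o2 = +72.45 cm.
Lens 2: 1/d_i2 = 1/f₂ − 1/d_o2 = 1/(7.90) − 1/(72.45) = 0.1128, so d_i2 = 8.87 cm.
The final image is real, 8.87 cm to the right of lens 2 (overall magnification ≈ -0.033).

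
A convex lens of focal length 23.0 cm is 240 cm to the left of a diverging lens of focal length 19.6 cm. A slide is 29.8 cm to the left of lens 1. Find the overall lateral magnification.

m = -0.417

Lens 1: 1/d_i1 = 1/(23.0) − 1/(29.8) = 0.009921, so d_i1 = 100.8 cm; m₁ = −d_i1/d_o1 = -3.383.
d_o2 = 240 − (100.8) = 139.2 cm.
f₂ = −19.6 cm (diverging).
Lens 2: 1/d_i2 = 1/(-19.6) − 1/(139.2) = -0.05820, so d_i2 = -17.18 cm; m₂ = −d_i2/d_o2 = +0.1234.
m = m₁·m₂ = (-3.383)(+0.1234) = -0.417.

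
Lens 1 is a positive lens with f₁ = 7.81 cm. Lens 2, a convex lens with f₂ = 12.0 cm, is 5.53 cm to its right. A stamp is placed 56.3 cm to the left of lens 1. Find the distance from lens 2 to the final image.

Lens 1: 1/d_i1 = 1/f₁ − 1/d_o1 = 1/(7.81) − 1/(56.3) = 0.1103, so d_i1 = 9.068 cm.
The intermediate image is 9.068 cm to the right of lens 1, which lies 3.538 cm to the right of lens 2 — a virtual object — so d_o2 = −3.538 cm.
Lens 2: 1/d_i2 = 1/f₂ − 1/d_o2 = 1/(12.0) − 1/(-3.538) = 0.3660, so d_i2 = 2.73 cm.
The final image is real, 2.73 cm to the right of lens 2 (overall magnification ≈ -0.12).

2.73 cm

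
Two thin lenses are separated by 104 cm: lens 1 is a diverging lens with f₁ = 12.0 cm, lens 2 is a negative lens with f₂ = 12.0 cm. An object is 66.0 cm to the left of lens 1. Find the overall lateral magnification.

m = +0.0146

f₁ = −12.0 cm (diverging).
Lens 1: 1/d_i1 = 1/(-12.0) − 1/(66.0) = -0.09848, so d_i1 = -10.15 cm; m₁ = −d_i1/d_o1 = +0.1538.
d_o2 = 104 − (-10.15) = 114.2 cm.
f₂ = −12.0 cm (diverging).
Lens 2: 1/d_i2 = 1/(-12.0) − 1/(114.2) = -0.09209, so d_i2 = -10.86 cm; m₂ = −d_i2/d_o2 = +0.09509.
m = m₁·m₂ = (+0.1538)(+0.09509) = +0.0146.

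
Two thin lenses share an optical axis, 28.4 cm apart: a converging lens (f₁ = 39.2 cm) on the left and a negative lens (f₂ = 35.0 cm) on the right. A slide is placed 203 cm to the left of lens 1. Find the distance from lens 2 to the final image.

47.7 cm

Lens 1: 1/d_i1 = 1/f₁ − 1/d_o1 = 1/(39.2) − 1/(203) = 0.02058, so d_i1 = 48.58 cm.
The intermediate image is 48.58 cm to the right of lens 1, which lies 20.18 cm to the right of lens 2 — a virtual object — so d_o2 = −20.18 cm.
Lens 2 is diverging, so f₂ = −35.0 cm.
Lens 2: 1/d_i2 = 1/f₂ − 1/d_o2 = 1/(-35.0) − 1/(-20.18) = 0.02098, so d_i2 = 47.7 cm.
The final image is real, 47.7 cm to the right of lens 2 (overall magnification ≈ -0.57).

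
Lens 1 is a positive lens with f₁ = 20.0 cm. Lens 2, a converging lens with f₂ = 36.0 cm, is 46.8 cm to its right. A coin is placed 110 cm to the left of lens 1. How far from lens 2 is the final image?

Lens 1: 1/d_i1 = 1/f₁ − 1/d_o1 = 1/(20.0) − 1/(110) = 0.04091, so d_i1 = 24.44 cm.
The intermediate image is 24.44 cm to the right of lens 1, which is 46.8 − (24.44) = 22.36 cm to the left of lens 2, so d_o2 = +22.36 cm.
Lens 2: 1/d_i2 = 1/f₂ − 1/d_o2 = 1/(36.0) − 1/(22.36) = -0.01694, so d_i2 = -59.0 cm.
The final image is virtual, 59.0 cm to the left of lens 2 (overall magnification ≈ -0.59).

59.0 cm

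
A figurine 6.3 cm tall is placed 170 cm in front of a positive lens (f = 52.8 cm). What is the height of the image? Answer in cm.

2.84 cm

1/d_i = 1/f − 1/d_o = 1/(52.80) − 1/(170) = 0.01306, so d_i = 76.59 cm.
m = −d_i/d_o = -0.4505.
|h_i| = |m|·h_o = 0.4505 × 6.3 = 2.84 cm. The image is real, inverted and reduced, on the far side of the lens.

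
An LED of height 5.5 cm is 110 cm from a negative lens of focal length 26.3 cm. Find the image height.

1.06 cm

For a negative lens, f = -26.3 cm.
1/d_i = 1/f − 1/d_o = 1/(-26.30) − 1/(110) = -0.04711, so d_i = -21.23 cm.
m = −d_i/d_o = +0.1930.
|h_i| = |m|·h_o = 0.1930 × 5.5 = 1.06 cm. The image is virtual, upright and reduced, on the same side as the object.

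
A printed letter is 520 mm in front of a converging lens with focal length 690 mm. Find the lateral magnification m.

m = +4.06

1/d_i = 1/f − 1/d_o = 1/(690.0) − 1/(520) = -0.0004738, so d_i = -2111 mm.
m = −d_i/d_o = −(-2111)/(520) = +4.06.
The image is virtual, upright and enlarged, on the same side as the object.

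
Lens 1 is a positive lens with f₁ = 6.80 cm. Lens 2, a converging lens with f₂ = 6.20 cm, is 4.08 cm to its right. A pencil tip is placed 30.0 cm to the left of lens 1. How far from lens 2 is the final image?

2.68 cm

Lens 1: 1/d_i1 = 1/f₁ − 1/d_o1 = 1/(6.80) − 1/(30.0) = 0.1137, so d_i1 = 8.793 cm.
The intermediate image is 8.793 cm to the right of lens 1, which lies 4.713 cm to the right of lens 2 — a virtual object — so d_o2 = −4.713 cm.
Lens 2: 1/d_i2 = 1/f₂ − 1/d_o2 = 1/(6.20) − 1/(-4.713) = 0.3735, so d_i2 = 2.68 cm.
The final image is real, 2.68 cm to the right of lens 2 (overall magnification ≈ -0.17).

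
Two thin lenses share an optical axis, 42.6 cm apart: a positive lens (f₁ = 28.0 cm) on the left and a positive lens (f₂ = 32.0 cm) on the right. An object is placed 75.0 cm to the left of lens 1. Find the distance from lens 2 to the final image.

Lens 1: 1/d_i1 = 1/f₁ − 1/d_o1 = 1/(28.0) − 1/(75.0) = 0.02238, so d_i1 = 44.68 cm.
The intermediate image is 44.68 cm to the right of lens 1, which lies 2.080 cm to the right of lens 2 — a virtual object — so d_o2 = −2.080 cm.
Lens 2: 1/d_i2 = 1/f₂ − 1/d_o2 = 1/(32.0) − 1/(-2.080) = 0.5120, so d_i2 = 1.95 cm.
The final image is real, 1.95 cm to the right of lens 2 (overall magnification ≈ -0.56).

1.95 cm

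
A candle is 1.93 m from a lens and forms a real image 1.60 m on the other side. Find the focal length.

Real image ⇒ d_i = +1.60 m.
1/f = 1/d_o + 1/d_i = 1/(1.93) + 1/(1.60) = 1.143, so f = 0.875 m.
Since f is positive, the lens is converging.

f = 0.875 m (converging)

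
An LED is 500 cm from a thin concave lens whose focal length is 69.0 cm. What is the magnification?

For a concave lens, f = -69.0 cm.
1/d_i = 1/f − 1/d_o = 1/(-69.00) − 1/(500) = -0.01649, so d_i = -60.63 cm.
m = −d_i/d_o = −(-60.63)/(500) = +0.121.
The image is virtual, upright and reduced, on the same side as the object.

m = +0.121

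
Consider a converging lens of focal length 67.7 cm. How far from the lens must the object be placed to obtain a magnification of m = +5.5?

55.4 cm

m = −d_i/d_o ⇒ d_i = −m·d_o.
1/f = 1/d_o + 1/d_i = 1/d_o − 1/(m·d_o) = (1 − 1/m)/d_o, so d_o = f(1 − 1/m) = (67.70)(1 − 1/(+5.5)) = 55.4 cm.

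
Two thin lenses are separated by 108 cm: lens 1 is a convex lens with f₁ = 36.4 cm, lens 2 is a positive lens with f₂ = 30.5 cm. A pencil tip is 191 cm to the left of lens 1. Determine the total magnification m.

m = +0.221

Lens 1: 1/d_i1 = 1/(36.4) − 1/(191) = 0.02224, so d_i1 = 44.97 cm; m₁ = −d_i1/d_o1 = -0.2354.
d_o2 = 108 − (44.97) = 63.03 cm.
Lens 2: 1/d_i2 = 1/(30.5) − 1/(63.03) = 0.01692, so d_i2 = 59.10 cm; m₂ = −d_i2/d_o2 = -0.9376.
m = m₁·m₂ = (-0.2354)(-0.9376) = +0.221.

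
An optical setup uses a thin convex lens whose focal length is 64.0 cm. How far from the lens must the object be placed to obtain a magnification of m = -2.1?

m = −d_i/d_o ⇒ d_i = −m·d_o.
1/f = 1/d_o + 1/d_i = 1/d_o − 1/(m·d_o) = (1 − 1/m)/d_o, so d_o = f(1 − 1/m) = (64.00)(1 − 1/(-2.1)) = 94.5 cm.

94.5 cm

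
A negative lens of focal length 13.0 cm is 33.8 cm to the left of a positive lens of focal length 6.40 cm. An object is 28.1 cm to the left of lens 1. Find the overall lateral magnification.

m = -0.0558

f₁ = −13.0 cm (diverging).
Lens 1: 1/d_i1 = 1/(-13.0) − 1/(28.1) = -0.1125, so d_i1 = -8.888 cm; m₁ = −d_i1/d_o1 = +0.3163.
d_o2 = 33.8 − (-8.888) = 42.69 cm.
Lens 2: 1/d_i2 = 1/(6.40) − 1/(42.69) = 0.1328, so d_i2 = 7.529 cm; m₂ = −d_i2/d_o2 = -0.1764.
m = m₁·m₂ = (+0.3163)(-0.1764) = -0.0558.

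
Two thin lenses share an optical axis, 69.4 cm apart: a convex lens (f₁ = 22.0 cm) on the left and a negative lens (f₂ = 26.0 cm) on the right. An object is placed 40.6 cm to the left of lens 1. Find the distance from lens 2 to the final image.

11.7 cm

Lens 1: 1/d_i1 = 1/f₁ − 1/d_o1 = 1/(22.0) − 1/(40.6) = 0.02082, so d_i1 = 48.02 cm.
The intermediate image is 48.02 cm to the right of lens 1, which is 69.4 − (48.02) = 21.38 cm to the left of lens 2, so d_o2 = +21.38 cm.
Lens 2 is diverging, so f₂ = −26.0 cm.
Lens 2: 1/d_i2 = 1/f₂ − 1/d_o2 = 1/(-26.0) − 1/(21.38) = -0.08523, so d_i2 = -11.7 cm.
The final image is virtual, 11.7 cm to the left of lens 2 (overall magnification ≈ -0.65).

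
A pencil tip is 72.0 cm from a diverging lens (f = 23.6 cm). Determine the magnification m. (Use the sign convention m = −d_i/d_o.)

m = +0.247

For a diverging lens, f = -23.6 cm.
1/d_i = 1/f − 1/d_o = 1/(-23.60) − 1/(72.0) = -0.05626, so d_i = -17.77 cm.
m = −d_i/d_o = −(-17.77)/(72.0) = +0.247.
The image is virtual, upright and reduced, on the same side as the object.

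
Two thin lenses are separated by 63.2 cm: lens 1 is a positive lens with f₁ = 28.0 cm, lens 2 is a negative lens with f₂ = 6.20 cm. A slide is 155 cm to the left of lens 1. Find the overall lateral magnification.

Lens 1: 1/d_i1 = 1/(28.0) − 1/(155) = 0.02926, so d_i1 = 34.17 cm; m₁ = −d_i1/d_o1 = -0.2205.
d_o2 = 63.2 − (34.17) = 29.03 cm.
f₂ = −6.20 cm (diverging).
Lens 2: 1/d_i2 = 1/(-6.20) − 1/(29.03) = -0.1957, so d_i2 = -5.109 cm; m₂ = −d_i2/d_o2 = +0.1760.
m = m₁·m₂ = (-0.2205)(+0.1760) = -0.0388.

m = -0.0388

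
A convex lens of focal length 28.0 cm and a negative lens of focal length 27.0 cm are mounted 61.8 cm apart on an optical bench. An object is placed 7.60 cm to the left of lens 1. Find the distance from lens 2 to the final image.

Lens 1: 1/d_i1 = 1/f₁ − 1/d_o1 = 1/(28.0) − 1/(7.60) = -0.09586, so d_i1 = -10.43 cm.
The intermediate image is 10.43 cm to the left of lens 1 (virtual), which is 61.8 − (-10.43) = 72.23 cm to the left of lens 2, so d_o2 = +72.23 cm.
Lens 2 is diverging, so f₂ = −27.0 cm.
Lens 2: 1/d_i2 = 1/f₂ − 1/d_o2 = 1/(-27.0) − 1/(72.23) = -0.05088, so d_i2 = -19.7 cm.
The final image is virtual, 19.7 cm to the left of lens 2 (overall magnification ≈ 0.37).

19.7 cm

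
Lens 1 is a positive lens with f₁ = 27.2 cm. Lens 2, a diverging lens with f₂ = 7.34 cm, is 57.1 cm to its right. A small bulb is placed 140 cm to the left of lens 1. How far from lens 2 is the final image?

Lens 1: 1/d_i1 = 1/f₁ − 1/d_o1 = 1/(27.2) − 1/(140) = 0.02962, so d_i1 = 33.76 cm.
The intermediate image is 33.76 cm to the right of lens 1, which is 57.1 − (33.76) = 23.34 cm to the left of lens 2, so d_o2 = +23.34 cm.
Lens 2 is diverging, so f₂ = −7.34 cm.
Lens 2: 1/d_i2 = 1/f₂ − 1/d_o2 = 1/(-7.34) − 1/(23.34) = -0.1791, so d_i2 = -5.58 cm.
The final image is virtual, 5.58 cm to the left of lens 2 (overall magnification ≈ -0.058).

5.58 cm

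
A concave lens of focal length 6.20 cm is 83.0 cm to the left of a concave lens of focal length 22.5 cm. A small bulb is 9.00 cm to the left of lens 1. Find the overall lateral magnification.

f₁ = −6.20 cm (diverging).
Lens 1: 1/d_i1 = 1/(-6.20) − 1/(9.00) = -0.2724, so d_i1 = -3.671 cm; m₁ = −d_i1/d_o1 = +0.4079.
d_o2 = 83.0 − (-3.671) = 86.67 cm.
f₂ = −22.5 cm (diverging).
Lens 2: 1/d_i2 = 1/(-22.5) − 1/(86.67) = -0.05598, so d_i2 = -17.86 cm; m₂ = −d_i2/d_o2 = +0.2061.
m = m₁·m₂ = (+0.4079)(+0.2061) = +0.0841.

m = +0.0841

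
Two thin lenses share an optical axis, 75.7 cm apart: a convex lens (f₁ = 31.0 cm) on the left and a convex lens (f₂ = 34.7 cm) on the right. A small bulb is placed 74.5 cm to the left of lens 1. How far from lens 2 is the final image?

64.9 cm

Lens 1: 1/d_i1 = 1/f₁ − 1/d_o1 = 1/(31.0) − 1/(74.5) = 0.01884, so d_i1 = 53.09 cm.
The intermediate image is 53.09 cm to the right of lens 1, which is 75.7 − (53.09) = 22.61 cm to the left of lens 2, so d_o2 = +22.61 cm.
Lens 2: 1/d_i2 = 1/f₂ − 1/d_o2 = 1/(34.7) − 1/(22.61) = -0.01541, so d_i2 = -64.9 cm.
The final image is virtual, 64.9 cm to the left of lens 2 (overall magnification ≈ -2.0).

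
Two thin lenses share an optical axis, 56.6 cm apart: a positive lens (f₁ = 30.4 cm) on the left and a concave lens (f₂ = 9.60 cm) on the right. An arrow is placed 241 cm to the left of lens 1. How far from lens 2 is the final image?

6.67 cm

Lens 1: 1/d_i1 = 1/f₁ − 1/d_o1 = 1/(30.4) − 1/(241) = 0.02875, so d_i1 = 34.79 cm.
The intermediate image is 34.79 cm to the right of lens 1, which is 56.6 − (34.79) = 21.81 cm to the left of lens 2, so d_o2 = +21.81 cm.
Lens 2 is diverging, so f₂ = −9.60 cm.
Lens 2: 1/d_i2 = 1/f₂ − 1/d_o2 = 1/(-9.60) − 1/(21.81) = -0.1500, so d_i2 = -6.67 cm.
The final image is virtual, 6.67 cm to the left of lens 2 (overall magnification ≈ -0.044).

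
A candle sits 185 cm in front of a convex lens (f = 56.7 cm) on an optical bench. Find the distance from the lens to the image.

81.8 cm

Thin-lens equation: 1/q = 1/f − 1/p = 1/(56.70) − 1/(185) = 0.01764 − 0.005405 = 0.01223, so q = 81.8 cm.
The image is real, inverted and reduced, on the far side of the lens.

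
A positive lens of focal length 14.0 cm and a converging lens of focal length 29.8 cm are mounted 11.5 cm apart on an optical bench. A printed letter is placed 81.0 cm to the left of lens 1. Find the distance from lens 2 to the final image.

Lens 1: 1/d_i1 = 1/f₁ − 1/d_o1 = 1/(14.0) − 1/(81.0) = 0.05908, so d_i1 = 16.93 cm.
The intermediate image is 16.93 cm to the right of lens 1, which lies 5.430 cm to the right of lens 2 — a virtual object — so d_o2 = −5.430 cm.
Lens 2: 1/d_i2 = 1/f₂ − 1/d_o2 = 1/(29.8) − 1/(-5.430) = 0.2177, so d_i2 = 4.59 cm.
The final image is real, 4.59 cm to the right of lens 2 (overall magnification ≈ -0.18).

4.59 cm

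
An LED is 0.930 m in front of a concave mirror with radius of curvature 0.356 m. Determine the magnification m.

m = -0.237

f = R/2 = 0.356/2 = 0.1780 m.
1/d_i = 1/f − 1/d_o = 1/(0.1780) − 1/(0.930) = 4.543, so d_i = 0.2201 m.
m = −d_i/d_o = −(0.2201)/(0.930) = -0.237.
The image is real, inverted and reduced, in front of the mirror.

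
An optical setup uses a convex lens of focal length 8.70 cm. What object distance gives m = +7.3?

m = −d_i/d_o ⇒ d_i = −m·d_o.
1/f = 1/d_o + 1/d_i = 1/d_o − 1/(m·d_o) = (1 − 1/m)/d_o, so d_o = f(1 − 1/m) = (8.700)(1 − 1/(+7.3)) = 7.51 cm.

7.51 cm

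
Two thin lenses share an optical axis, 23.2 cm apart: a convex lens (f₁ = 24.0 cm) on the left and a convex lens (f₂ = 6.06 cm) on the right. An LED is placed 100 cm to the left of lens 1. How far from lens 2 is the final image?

3.52 cm

Lens 1: 1/d_i1 = 1/f₁ − 1/d_o1 = 1/(24.0) − 1/(100) = 0.03167, so d_i1 = 31.58 cm.
The intermediate image is 31.58 cm to the right of lens 1, which lies 8.380 cm to the right of lens 2 — a virtual object — so d_o2 = −8.380 cm.
Lens 2: 1/d_i2 = 1/f₂ − 1/d_o2 = 1/(6.06) − 1/(-8.380) = 0.2843, so d_i2 = 3.52 cm.
The final image is real, 3.52 cm to the right of lens 2 (overall magnification ≈ -0.13).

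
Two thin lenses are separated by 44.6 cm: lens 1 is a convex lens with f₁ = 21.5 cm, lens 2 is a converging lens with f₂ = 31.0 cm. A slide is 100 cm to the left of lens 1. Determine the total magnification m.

Lens 1: 1/d_i1 = 1/(21.5) − 1/(100) = 0.03651, so d_i1 = 27.39 cm; m₁ = −d_i1/d_o1 = -0.2739.
d_o2 = 44.6 − (27.39) = 17.21 cm.
Lens 2: 1/d_i2 = 1/(31.0) − 1/(17.21) = -0.02585, so d_i2 = -38.69 cm; m₂ = −d_i2/d_o2 = +2.248.
m = m₁·m₂ = (-0.2739)(+2.248) = -0.616.

m = -0.616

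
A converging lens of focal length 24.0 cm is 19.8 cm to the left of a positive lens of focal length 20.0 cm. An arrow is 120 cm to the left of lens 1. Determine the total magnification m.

Lens 1: 1/d_i1 = 1/(24.0) − 1/(120) = 0.03333, so d_i1 = 30.00 cm; m₁ = −d_i1/d_o1 = -0.2500.
d_o2 = 19.8 − (30.00) = -10.20 cm (virtual object).
Lens 2: 1/d_i2 = 1/(20.0) − 1/(-10.20) = 0.1480, so d_i2 = 6.755 cm; m₂ = −d_i2/d_o2 = +0.6623.
m = m₁·m₂ = (-0.2500)(+0.6623) = -0.166.

m = -0.166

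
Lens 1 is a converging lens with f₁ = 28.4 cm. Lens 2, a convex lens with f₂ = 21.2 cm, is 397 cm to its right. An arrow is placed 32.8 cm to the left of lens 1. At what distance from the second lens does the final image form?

23.9 cm

Lens 1: 1/d_i1 = 1/f₁ − 1/d_o1 = 1/(28.4) − 1/(32.8) = 0.004723, so d_i1 = 211.7 cm.
The intermediate image is 211.7 cm to the right of lens 1, which is 397 − (211.7) = 185.3 cm to the left of lens 2, so d_o2 = +185.3 cm.
Lens 2: 1/d_i2 = 1/f₂ − 1/d_o2 = 1/(21.2) − 1/(185.3) = 0.04177, so d_i2 = 23.9 cm.
The final image is real, 23.9 cm to the right of lens 2 (overall magnification ≈ 0.83).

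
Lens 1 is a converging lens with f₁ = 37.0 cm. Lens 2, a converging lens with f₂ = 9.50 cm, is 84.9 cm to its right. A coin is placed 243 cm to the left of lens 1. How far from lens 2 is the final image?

12.3 cm

Lens 1: 1/d_i1 = 1/f₁ − 1/d_o1 = 1/(37.0) − 1/(243) = 0.02291, so d_i1 = 43.65 cm.
The intermediate image is 43.65 cm to the right of lens 1, which is 84.9 − (43.65) = 41.25 cm to the left of lens 2, so d_o2 = +41.25 cm.
Lens 2: 1/d_i2 = 1/f₂ − 1/d_o2 = 1/(9.50) − 1/(41.25) = 0.08102, so d_i2 = 12.3 cm.
The final image is real, 12.3 cm to the right of lens 2 (overall magnification ≈ 0.054).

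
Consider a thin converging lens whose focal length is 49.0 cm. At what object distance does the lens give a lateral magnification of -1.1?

m = −d_i/d_o ⇒ d_i = −m·d_o.
1/f = 1/d_o + 1/d_i = 1/d_o − 1/(m·d_o) = (1 − 1/m)/d_o, so d_o = f(1 − 1/m) = (49.00)(1 − 1/(-1.1)) = 93.5 cm.

93.5 cm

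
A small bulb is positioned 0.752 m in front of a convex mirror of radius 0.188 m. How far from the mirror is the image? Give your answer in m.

f = R/2 = 0.188/2 = 0.09400 m; for a convex mirror, f = -0.09400 m.
Mirror equation: 1/d_i = 1/f − 1/d_o = 1/(-0.09400) − 1/(0.752) = -10.64 − 1.330 = -11.97, so d_i = -0.0836 m.
The image is virtual, upright and reduced, behind the mirror.

0.0836 m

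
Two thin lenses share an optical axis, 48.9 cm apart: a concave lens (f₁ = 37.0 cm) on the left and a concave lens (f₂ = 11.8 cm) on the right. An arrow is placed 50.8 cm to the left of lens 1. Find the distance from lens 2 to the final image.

Lens 1 is diverging, so f₁ = −37.0 cm.
Lens 1: 1/d_i1 = 1/f₁ − 1/d_o1 = 1/(-37.0) − 1/(50.8) = -0.04671, so d_i1 = -21.41 cm.
The intermediate image is 21.41 cm to the left of lens 1 (virtual), which is 48.9 − (-21.41) = 70.31 cm to the left of lens 2, so d_o2 = +70.31 cm.
Lens 2 is diverging, so f₂ = −11.8 cm.
Lens 2: 1/d_i2 = 1/f₂ − 1/d_o2 = 1/(-11.8) − 1/(70.31) = -0.09897, so d_i2 = -10.1 cm.
The final image is virtual, 10.1 cm to the left of lens 2 (overall magnification ≈ 0.061).

10.1 cm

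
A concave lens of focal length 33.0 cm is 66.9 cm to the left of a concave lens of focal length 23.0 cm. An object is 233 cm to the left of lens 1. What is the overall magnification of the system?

f₁ = −33.0 cm (diverging).
Lens 1: 1/d_i1 = 1/(-33.0) − 1/(233) = -0.03459, so d_i1 = -28.91 cm; m₁ = −d_i1/d_o1 = +0.1241.
d_o2 = 66.9 − (-28.91) = 95.81 cm.
f₂ = −23.0 cm (diverging).
Lens 2: 1/d_i2 = 1/(-23.0) − 1/(95.81) = -0.05392, so d_i2 = -18.55 cm; m₂ = −d_i2/d_o2 = +0.1936.
m = m₁·m₂ = (+0.1241)(+0.1936) = +0.0240.

m = +0.0240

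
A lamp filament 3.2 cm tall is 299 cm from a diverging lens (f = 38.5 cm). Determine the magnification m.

m = +0.114

For a diverging lens, f = -38.5 cm.
1/d_i = 1/f − 1/d_o = 1/(-38.50) − 1/(299) = -0.02932, so d_i = -34.11 cm.
m = −d_i/d_o = −(-34.11)/(299) = +0.114.
The image is virtual, upright and reduced, on the same side as the object.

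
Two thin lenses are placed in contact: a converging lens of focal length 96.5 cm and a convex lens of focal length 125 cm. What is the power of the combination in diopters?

P₁ = 1/f₁ = 1/(0.965 m) = +1.036 D; P₂ = 1/f₂ = 1/(1.25 m) = +0.8000 D.
For thin lenses in contact, P = P₁ + P₂ = (+1.036) + (+0.8000) = +1.84 D.

P = +1.84 D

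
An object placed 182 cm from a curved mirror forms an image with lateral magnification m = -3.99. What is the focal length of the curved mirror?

f = 146 cm (concave)

m = −d_i/d_o ⇒ d_i = −m·d_o = −(-3.99)·(182) = 726.2 cm.
1/f = 1/d_o + 1/d_i = 1/(182) + 1/(726.2) = 0.006872, so f = 146 cm.
Since f is positive, the curved mirror is concave.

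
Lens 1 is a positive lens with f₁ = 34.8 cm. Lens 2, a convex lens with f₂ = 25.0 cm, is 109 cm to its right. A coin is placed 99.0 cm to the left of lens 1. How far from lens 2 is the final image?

Lens 1: 1/d_i1 = 1/f₁ − 1/d_o1 = 1/(34.8) − 1/(99.0) = 0.01863, so d_i1 = 53.66 cm.
The intermediate image is 53.66 cm to the right of lens 1, which is 109 − (53.66) = 55.34 cm to the left of lens 2, so d_o2 = +55.34 cm.
Lens 2: 1/d_i2 = 1/f₂ − 1/d_o2 = 1/(25.0) − 1/(55.34) = 0.02193, so d_i2 = 45.6 cm.
The final image is real, 45.6 cm to the right of lens 2 (overall magnification ≈ 0.45).

45.6 cm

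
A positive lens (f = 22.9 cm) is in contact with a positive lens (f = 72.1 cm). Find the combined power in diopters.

P = +5.75 D

P₁ = 1/f₁ = 1/(0.229 m) = +4.367 D; P₂ = 1/f₂ = 1/(0.721 m) = +1.387 D.
For thin lenses in contact, P = P₁ + P₂ = (+4.367) + (+1.387) = +5.75 D.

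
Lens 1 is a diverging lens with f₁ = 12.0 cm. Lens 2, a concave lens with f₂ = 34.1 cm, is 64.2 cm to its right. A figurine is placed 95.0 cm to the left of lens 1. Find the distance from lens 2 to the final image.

23.4 cm

Lens 1 is diverging, so f₁ = −12.0 cm.
Lens 1: 1/d_i1 = 1/f₁ − 1/d_o1 = 1/(-12.0) − 1/(95.0) = -0.09386, so d_i1 = -10.65 cm.
The intermediate image is 10.65 cm to the left of lens 1 (virtual), which is 64.2 − (-10.65) = 74.85 cm to the left of lens 2, so d_o2 = +74.85 cm.
Lens 2 is diverging, so f₂ = −34.1 cm.
Lens 2: 1/d_i2 = 1/f₂ − 1/d_o2 = 1/(-34.1) − 1/(74.85) = -0.04269, so d_i2 = -23.4 cm.
The final image is virtual, 23.4 cm to the left of lens 2 (overall magnification ≈ 0.035).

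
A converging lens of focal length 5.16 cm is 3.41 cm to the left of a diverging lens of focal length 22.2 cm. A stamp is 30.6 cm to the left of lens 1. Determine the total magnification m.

Lens 1: 1/d_i1 = 1/(5.16) − 1/(30.6) = 0.1611, so d_i1 = 6.207 cm; m₁ = −d_i1/d_o1 = -0.2028.
d_o2 = 3.41 − (6.207) = -2.797 cm (virtual object).
f₂ = −22.2 cm (diverging).
Lens 2: 1/d_i2 = 1/(-22.2) − 1/(-2.797) = 0.3125, so d_i2 = 3.200 cm; m₂ = −d_i2/d_o2 = +1.144.
m = m₁·m₂ = (-0.2028)(+1.144) = -0.232.

m = -0.232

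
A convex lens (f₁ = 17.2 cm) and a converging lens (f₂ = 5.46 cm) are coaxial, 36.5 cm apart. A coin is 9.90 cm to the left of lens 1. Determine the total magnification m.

m = -0.237

Lens 1: 1/d_i1 = 1/(17.2) − 1/(9.90) = -0.04287, so d_i1 = -23.33 cm; m₁ = −d_i1/d_o1 = +2.357.
d_o2 = 36.5 − (-23.33) = 59.83 cm.
Lens 2: 1/d_i2 = 1/(5.46) − 1/(59.83) = 0.1664, so d_i2 = 6.008 cm; m₂ = −d_i2/d_o2 = -0.1004.
m = m₁·m₂ = (+2.357)(-0.1004) = -0.237.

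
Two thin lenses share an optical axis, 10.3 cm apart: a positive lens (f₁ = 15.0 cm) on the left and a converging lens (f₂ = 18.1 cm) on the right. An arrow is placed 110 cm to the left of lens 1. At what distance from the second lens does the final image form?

5.08 cm

Lens 1: 1/d_i1 = 1/f₁ − 1/d_o1 = 1/(15.0) − 1/(110) = 0.05758, so d_i1 = 17.37 cm.
The intermediate image is 17.37 cm to the right of lens 1, which lies 7.070 cm to the right of lens 2 — a virtual object — so d_o2 = −7.070 cm.
Lens 2: 1/d_i2 = 1/f₂ − 1/d_o2 = 1/(18.1) − 1/(-7.070) = 0.1967, so d_i2 = 5.08 cm.
The final image is real, 5.08 cm to the right of lens 2 (overall magnification ≈ -0.11).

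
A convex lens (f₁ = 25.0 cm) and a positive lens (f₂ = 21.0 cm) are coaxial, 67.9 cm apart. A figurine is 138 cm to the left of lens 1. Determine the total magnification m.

m = +0.284

Lens 1: 1/d_i1 = 1/(25.0) − 1/(138) = 0.03275, so d_i1 = 30.53 cm; m₁ = −d_i1/d_o1 = -0.2212.
d_o2 = 67.9 − (30.53) = 37.37 cm.
Lens 2: 1/d_i2 = 1/(21.0) − 1/(37.37) = 0.02086, so d_i2 = 47.94 cm; m₂ = −d_i2/d_o2 = -1.283.
m = m₁·m₂ = (-0.2212)(-1.283) = +0.284.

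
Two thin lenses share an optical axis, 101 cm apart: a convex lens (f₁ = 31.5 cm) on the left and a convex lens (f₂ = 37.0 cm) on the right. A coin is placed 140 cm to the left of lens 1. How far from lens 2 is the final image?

95.6 cm

Lens 1: 1/d_i1 = 1/f₁ − 1/d_o1 = 1/(31.5) − 1/(140) = 0.02460, so d_i1 = 40.65 cm.
The intermediate image is 40.65 cm to the right of lens 1, which is 101 − (40.65) = 60.35 cm to the left of lens 2, so d_o2 = +60.35 cm.
Lens 2: 1/d_i2 = 1/f₂ − 1/d_o2 = 1/(37.0) − 1/(60.35) = 0.01046, so d_i2 = 95.6 cm.
The final image is real, 95.6 cm to the right of lens 2 (overall magnification ≈ 0.46).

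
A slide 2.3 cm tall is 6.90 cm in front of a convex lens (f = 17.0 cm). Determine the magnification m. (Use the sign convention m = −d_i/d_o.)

m = +1.68

1/d_i = 1/f − 1/d_o = 1/(17.00) − 1/(6.90) = -0.08610, so d_i = -11.61 cm.
m = −d_i/d_o = −(-11.61)/(6.90) = +1.68.
The image is virtual, upright and enlarged, on the same side as the object.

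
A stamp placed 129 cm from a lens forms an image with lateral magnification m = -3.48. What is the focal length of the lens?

f = 100 cm (converging)

m = −d_i/d_o ⇒ d_i = −m·d_o = −(-3.48)·(129) = 448.9 cm.
1/f = 1/d_o + 1/d_i = 1/(129) + 1/(448.9) = 0.009980, so f = 100 cm.
Since f is positive, the lens is converging.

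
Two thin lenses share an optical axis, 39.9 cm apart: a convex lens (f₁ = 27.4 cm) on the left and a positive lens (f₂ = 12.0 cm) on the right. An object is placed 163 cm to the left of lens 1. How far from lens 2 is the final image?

16.6 cm

Lens 1: 1/d_i1 = 1/f₁ − 1/d_o1 = 1/(27.4) − 1/(163) = 0.03036, so d_i1 = 32.94 cm.
The intermediate image is 32.94 cm to the right of lens 1, which is 39.9 − (32.94) = 6.960 cm to the left of lens 2, so d_o2 = +6.960 cm.
Lens 2: 1/d_i2 = 1/f₂ − 1/d_o2 = 1/(12.0) − 1/(6.960) = -0.06034, so d_i2 = -16.6 cm.
The final image is virtual, 16.6 cm to the left of lens 2 (overall magnification ≈ -0.48).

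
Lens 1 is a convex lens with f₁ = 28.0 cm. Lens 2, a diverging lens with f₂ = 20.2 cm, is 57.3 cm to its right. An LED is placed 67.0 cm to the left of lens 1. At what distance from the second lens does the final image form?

Lens 1: 1/d_i1 = 1/f₁ − 1/d_o1 = 1/(28.0) − 1/(67.0) = 0.02079, so d_i1 = 48.10 cm.
The intermediate image is 48.10 cm to the right of lens 1, which is 57.3 − (48.10) = 9.200 cm to the left of lens 2, so d_o2 = +9.200 cm.
Lens 2 is diverging, so f₂ = −20.2 cm.
Lens 2: 1/d_i2 = 1/f₂ − 1/d_o2 = 1/(-20.2) − 1/(9.200) = -0.1582, so d_i2 = -6.32 cm.
The final image is virtual, 6.32 cm to the left of lens 2 (overall magnification ≈ -0.49).

6.32 cm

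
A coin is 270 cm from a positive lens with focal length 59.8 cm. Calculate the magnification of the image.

m = -0.284

1/d_i = 1/f − 1/d_o = 1/(59.80) − 1/(270) = 0.01302, so d_i = 76.81 cm.
m = −d_i/d_o = −(76.81)/(270) = -0.284.
The image is real, inverted and reduced, on the far side of the lens.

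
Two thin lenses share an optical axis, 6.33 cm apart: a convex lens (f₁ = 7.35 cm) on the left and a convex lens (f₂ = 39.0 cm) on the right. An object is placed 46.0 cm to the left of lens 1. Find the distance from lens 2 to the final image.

2.28 cm

Lens 1: 1/d_i1 = 1/f₁ − 1/d_o1 = 1/(7.35) − 1/(46.0) = 0.1143, so d_i1 = 8.748 cm.
The intermediate image is 8.748 cm to the right of lens 1, which lies 2.418 cm to the right of lens 2 — a virtual object — so d_o2 = −2.418 cm.
Lens 2: 1/d_i2 = 1/f₂ − 1/d_o2 = 1/(39.0) − 1/(-2.418) = 0.4392, so d_i2 = 2.28 cm.
The final image is real, 2.28 cm to the right of lens 2 (overall magnification ≈ -0.18).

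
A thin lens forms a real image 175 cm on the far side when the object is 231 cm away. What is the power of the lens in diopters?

d_i = +175 cm.
1/f = 1/d_o + 1/d_i = 1/(231) + 1/(175) = 0.01004 cm⁻¹.
f = 99.57 cm = 0.9957 m, so P = 1/f = +1.00 D.

P = +1.00 D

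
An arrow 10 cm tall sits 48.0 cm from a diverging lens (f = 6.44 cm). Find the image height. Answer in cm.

For a diverging lens, f = -6.44 cm.
1/d_i = 1/f − 1/d_o = 1/(-6.440) − 1/(48.0) = -0.1761, so d_i = -5.678 cm.
m = −d_i/d_o = +0.1183.
|h_i| = |m|·h_o = 0.1183 × 10 = 1.18 cm. The image is virtual, upright and reduced, on the same side as the object.

1.18 cm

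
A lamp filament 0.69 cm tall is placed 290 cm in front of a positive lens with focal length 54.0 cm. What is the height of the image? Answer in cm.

0.158 cm

1/d_i = 1/f − 1/d_o = 1/(54.00) − 1/(290) = 0.01507, so d_i = 66.36 cm.
m = −d_i/d_o = -0.2288.
|h_i| = |m|·h_o = 0.2288 × 0.69 = 0.158 cm. The image is real, inverted and reduced, on the far side of the lens.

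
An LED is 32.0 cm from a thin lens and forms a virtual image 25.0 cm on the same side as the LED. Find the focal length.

Virtual image ⇒ d_i = −25.0 cm.
1/f = 1/d_o + 1/d_i = 1/(32.0) + 1/(-25.0) = -0.008750, so f = -114 cm.
Since f is negative, the thin lens is diverging.

f = -114 cm (diverging)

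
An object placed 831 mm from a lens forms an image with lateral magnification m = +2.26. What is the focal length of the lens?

m = −d_i/d_o ⇒ d_i = −m·d_o = −(+2.26)·(831) = -1878 mm.
1/f = 1/d_o + 1/d_i = 1/(831) + 1/(-1878) = 0.0006709, so f = 1490 mm.
Since f is positive, the lens is converging.

f = 1490 mm (converging)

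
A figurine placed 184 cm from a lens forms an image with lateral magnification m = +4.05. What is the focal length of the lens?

f = 244 cm (converging)

m = −d_i/d_o ⇒ d_i = −m·d_o = −(+4.05)·(184) = -745.2 cm.
1/f = 1/d_o + 1/d_i = 1/(184) + 1/(-745.2) = 0.004093, so f = 244 cm.
Since f is positive, the lens is converging.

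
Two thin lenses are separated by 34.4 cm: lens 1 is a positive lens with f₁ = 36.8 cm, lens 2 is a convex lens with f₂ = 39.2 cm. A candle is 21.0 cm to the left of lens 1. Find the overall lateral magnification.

Lens 1: 1/d_i1 = 1/(36.8) − 1/(21.0) = -0.02045, so d_i1 = -48.91 cm; m₁ = −d_i1/d_o1 = +2.329.
d_o2 = 34.4 − (-48.91) = 83.31 cm.
Lens 2: 1/d_i2 = 1/(39.2) − 1/(83.31) = 0.01351, so d_i2 = 74.04 cm; m₂ = −d_i2/d_o2 = -0.8887.
m = m₁·m₂ = (+2.329)(-0.8887) = -2.07.

m = -2.07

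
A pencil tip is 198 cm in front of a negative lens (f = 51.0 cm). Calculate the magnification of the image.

m = +0.205

For a negative lens, f = -51.0 cm.
1/d_i = 1/f − 1/d_o = 1/(-51.00) − 1/(198) = -0.02466, so d_i = -40.55 cm.
m = −d_i/d_o = −(-40.55)/(198) = +0.205.
The image is virtual, upright and reduced, on the same side as the object.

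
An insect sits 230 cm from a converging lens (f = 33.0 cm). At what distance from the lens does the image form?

38.5 cm

Thin-lens equation: 1/v = 1/f − 1/u = 1/(33.00) − 1/(230) = 0.03030 − 0.004348 = 0.02596, so v = 38.5 cm.
The image is real, inverted and reduced, on the far side of the lens.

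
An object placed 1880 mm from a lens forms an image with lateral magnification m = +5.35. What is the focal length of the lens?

m = −d_i/d_o ⇒ d_i = −m·d_o = −(+5.35)·(1880) = -10060 mm.
1/f = 1/d_o + 1/d_i = 1/(1880) + 1/(-10060) = 0.0004325, so f = 2310 mm.
Since f is positive, the lens is converging.

f = 2310 mm (converging)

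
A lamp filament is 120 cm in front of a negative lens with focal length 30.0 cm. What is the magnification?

For a negative lens, f = -30.0 cm.
1/d_i = 1/f − 1/d_o = 1/(-30.00) − 1/(120) = -0.04167, so d_i = -24.00 cm.
m = −d_i/d_o = −(-24.00)/(120) = +0.200.
The image is virtual, upright and reduced, on the same side as the object.

m = +0.200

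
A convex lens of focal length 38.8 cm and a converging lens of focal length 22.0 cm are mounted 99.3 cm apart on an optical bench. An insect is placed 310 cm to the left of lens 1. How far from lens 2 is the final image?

36.7 cm

Lens 1: 1/d_i1 = 1/f₁ − 1/d_o1 = 1/(38.8) − 1/(310) = 0.02255, so d_i1 = 44.35 cm.
The intermediate image is 44.35 cm to the right of lens 1, which is 99.3 − (44.35) = 54.95 cm to the left of lens 2, so d_o2 = +54.95 cm.
Lens 2: 1/d_i2 = 1/f₂ − 1/d_o2 = 1/(22.0) − 1/(54.95) = 0.02726, so d_i2 = 36.7 cm.
The final image is real, 36.7 cm to the right of lens 2 (overall magnification ≈ 0.096).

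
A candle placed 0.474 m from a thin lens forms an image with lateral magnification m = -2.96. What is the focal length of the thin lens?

f = 0.354 m (converging)

m = −d_i/d_o ⇒ d_i = −m·d_o = −(-2.96)·(0.474) = 1.403 m.
1/f = 1/d_o + 1/d_i = 1/(0.474) + 1/(1.403) = 2.822, so f = 0.354 m.
Since f is positive, the thin lens is converging.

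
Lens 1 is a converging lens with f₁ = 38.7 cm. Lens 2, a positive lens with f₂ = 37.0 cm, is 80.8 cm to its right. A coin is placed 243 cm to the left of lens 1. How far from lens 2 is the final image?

Lens 1: 1/d_i1 = 1/f₁ − 1/d_o1 = 1/(38.7) − 1/(243) = 0.02172, so d_i1 = 46.03 cm.
The intermediate image is 46.03 cm to the right of lens 1, which is 80.8 − (46.03) = 34.77 cm to the left of lens 2, so d_o2 = +34.77 cm.
Lens 2: 1/d_i2 = 1/f₂ − 1/d_o2 = 1/(37.0) − 1/(34.77) = -0.001733, so d_i2 = -577 cm.
The final image is virtual, 577 cm to the left of lens 2 (overall magnification ≈ -3.1).

577 cm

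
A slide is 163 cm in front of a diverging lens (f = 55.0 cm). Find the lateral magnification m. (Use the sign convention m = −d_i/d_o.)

For a diverging lens, f = -55.0 cm.
1/d_i = 1/f − 1/d_o = 1/(-55.00) − 1/(163) = -0.02432, so d_i = -41.12 cm.
m = −d_i/d_o = −(-41.12)/(163) = +0.252.
The image is virtual, upright and reduced, on the same side as the object.

m = +0.252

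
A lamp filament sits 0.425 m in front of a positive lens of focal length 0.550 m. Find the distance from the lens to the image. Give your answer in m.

1.87 m

Lens equation: 1/d_i = 1/f − 1/d_o = 1/(0.5500) − 1/(0.425) = 1.818 − 2.353 = -0.5348, so d_i = -1.87 m.
The image is virtual, upright and enlarged, on the same side as the object.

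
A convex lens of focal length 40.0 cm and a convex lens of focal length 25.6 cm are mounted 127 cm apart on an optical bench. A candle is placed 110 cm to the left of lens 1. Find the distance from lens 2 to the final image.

Lens 1: 1/d_i1 = 1/f₁ − 1/d_o1 = 1/(40.0) − 1/(110) = 0.01591, so d_i1 = 62.86 cm.
The intermediate image is 62.86 cm to the right of lens 1, which is 127 − (62.86) = 64.14 cm to the left of lens 2, so d_o2 = +64.14 cm.
Lens 2: 1/d_i2 = 1/f₂ − 1/d_o2 = 1/(25.6) − 1/(64.14) = 0.02347, so d_i2 = 42.6 cm.
The final image is real, 42.6 cm to the right of lens 2 (overall magnification ≈ 0.38).

42.6 cm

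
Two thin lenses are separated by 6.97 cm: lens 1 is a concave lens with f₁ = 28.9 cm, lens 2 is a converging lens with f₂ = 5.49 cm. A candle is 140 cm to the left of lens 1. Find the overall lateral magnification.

f₁ = −28.9 cm (diverging).
Lens 1: 1/d_i1 = 1/(-28.9) − 1/(140) = -0.04174, so d_i1 = -23.96 cm; m₁ = −d_i1/d_o1 = +0.1711.
d_o2 = 6.97 − (-23.96) = 30.93 cm.
Lens 2: 1/d_i2 = 1/(5.49) − 1/(30.93) = 0.1498, so d_i2 = 6.675 cm; m₂ = −d_i2/d_o2 = -0.2158.
m = m₁·m₂ = (+0.1711)(-0.2158) = -0.0369.

m = -0.0369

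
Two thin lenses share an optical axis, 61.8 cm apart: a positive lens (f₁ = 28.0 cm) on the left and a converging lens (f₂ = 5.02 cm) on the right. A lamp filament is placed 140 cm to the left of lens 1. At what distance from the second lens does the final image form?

6.18 cm

Lens 1: 1/d_i1 = 1/f₁ − 1/d_o1 = 1/(28.0) − 1/(140) = 0.02857, so d_i1 = 35.00 cm.
The intermediate image is 35.00 cm to the right of lens 1, which is 61.8 − (35.00) = 26.80 cm to the left of lens 2, so d_o2 = +26.80 cm.
Lens 2: 1/d_i2 = 1/f₂ − 1/d_o2 = 1/(5.02) − 1/(26.80) = 0.1619, so d_i2 = 6.18 cm.
The final image is real, 6.18 cm to the right of lens 2 (overall magnification ≈ 0.058).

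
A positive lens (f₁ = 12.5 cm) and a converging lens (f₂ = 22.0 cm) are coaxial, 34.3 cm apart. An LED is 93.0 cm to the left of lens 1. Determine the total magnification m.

m = -1.60

Lens 1: 1/d_i1 = 1/(12.5) − 1/(93.0) = 0.06925, so d_i1 = 14.44 cm; m₁ = −d_i1/d_o1 = -0.1553.
d_o2 = 34.3 − (14.44) = 19.86 cm.
Lens 2: 1/d_i2 = 1/(22.0) − 1/(19.86) = -0.004898, so d_i2 = -204.2 cm; m₂ = −d_i2/d_o2 = +10.28.
m = m₁·m₂ = (-0.1553)(+10.28) = -1.60.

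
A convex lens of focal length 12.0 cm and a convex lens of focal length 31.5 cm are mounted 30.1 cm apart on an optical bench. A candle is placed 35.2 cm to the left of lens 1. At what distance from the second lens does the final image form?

19.1 cm

Lens 1: 1/d_i1 = 1/f₁ − 1/d_o1 = 1/(12.0) − 1/(35.2) = 0.05492, so d_i1 = 18.21 cm.
The intermediate image is 18.21 cm to the right of lens 1, which is 30.1 − (18.21) = 11.89 cm to the left of lens 2, so d_o2 = +11.89 cm.
Lens 2: 1/d_i2 = 1/f₂ − 1/d_o2 = 1/(31.5) − 1/(11.89) = -0.05236, so d_i2 = -19.1 cm.
The final image is virtual, 19.1 cm to the left of lens 2 (overall magnification ≈ -0.83).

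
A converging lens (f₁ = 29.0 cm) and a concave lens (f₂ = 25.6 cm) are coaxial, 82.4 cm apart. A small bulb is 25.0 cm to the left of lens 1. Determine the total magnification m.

Lens 1: 1/d_i1 = 1/(29.0) − 1/(25.0) = -0.005517, so d_i1 = -181.2 cm; m₁ = −d_i1/d_o1 = +7.248.
d_o2 = 82.4 − (-181.2) = 263.6 cm.
f₂ = −25.6 cm (diverging).
Lens 2: 1/d_i2 = 1/(-25.6) − 1/(263.6) = -0.04286, so d_i2 = -23.33 cm; m₂ = −d_i2/d_o2 = +0.08852.
m = m₁·m₂ = (+7.248)(+0.08852) = +0.642.

m = +0.642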